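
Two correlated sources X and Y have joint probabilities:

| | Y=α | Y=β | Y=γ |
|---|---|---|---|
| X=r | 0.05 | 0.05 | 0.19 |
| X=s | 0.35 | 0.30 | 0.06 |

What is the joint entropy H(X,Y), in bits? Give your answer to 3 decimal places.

2.182 bits

H(X,Y) = −Σ p(x,y)·log₂ p(x,y) over all 6 cells.
  cell (r,α): −0.05·log₂0.05 = 0.2161
  cell (r,β): −0.05·log₂0.05 = 0.2161
  cell (r,γ): −0.19·log₂0.19 = 0.4552
  cell (s,α): −0.35·log₂0.35 = 0.5301
  cell (s,β): −0.30·log₂0.30 = 0.5211
  cell (s,γ): −0.06·log₂0.06 = 0.2435
Sum = 2.182 bits.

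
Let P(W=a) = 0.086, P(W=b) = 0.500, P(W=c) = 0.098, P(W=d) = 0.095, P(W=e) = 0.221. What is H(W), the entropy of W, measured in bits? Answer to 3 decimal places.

H(W) = −Σ p·log₂ p.
  −(0.086)·log₂(0.086) = 0.3044
  −(0.500)·log₂(0.500) = 0.5000
  −(0.098)·log₂(0.098) = 0.3284
  −(0.095)·log₂(0.095) = 0.3226
  −(0.221)·log₂(0.221) = 0.4813
Sum: 0.3044 + 0.5000 + 0.3284 + 0.3226 + 0.4813 = 1.937 bits.

1.937 bits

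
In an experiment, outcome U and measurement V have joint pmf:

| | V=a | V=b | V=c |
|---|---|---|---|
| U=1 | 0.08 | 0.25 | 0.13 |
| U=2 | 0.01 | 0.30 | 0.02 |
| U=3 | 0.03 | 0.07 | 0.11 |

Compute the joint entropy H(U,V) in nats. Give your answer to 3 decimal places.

1.833 nats

H(U,V) = −Σ p(x,y)·ln p(x,y) over all 9 cells.
  cell (1,a): −0.08·ln0.08 = 0.2021
  cell (1,b): −0.25·ln0.25 = 0.3466
  cell (1,c): −0.13·ln0.13 = 0.2652
  cell (2,a): −0.01·ln0.01 = 0.0461
  cell (2,b): −0.30·ln0.30 = 0.3612
  cell (2,c): −0.02·ln0.02 = 0.0782
  cell (3,a): −0.03·ln0.03 = 0.1052
  cell (3,b): −0.07·ln0.07 = 0.1861
  cell (3,c): −0.11·ln0.11 = 0.2428
Sum = 1.833 nats.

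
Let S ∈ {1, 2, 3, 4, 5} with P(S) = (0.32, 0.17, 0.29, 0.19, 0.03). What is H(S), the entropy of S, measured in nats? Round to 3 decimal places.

H(S) = −Σ p·ln p.
  −(0.32)·ln(0.32) = 0.3646
  −(0.17)·ln(0.17) = 0.3012
  −(0.29)·ln(0.29) = 0.3590
  −(0.19)·ln(0.19) = 0.3155
  −(0.03)·ln(0.03) = 0.1052
Sum: 0.3646 + 0.3012 + 0.3590 + 0.3155 + 0.1052 = 1.446 nats.

1.446 nats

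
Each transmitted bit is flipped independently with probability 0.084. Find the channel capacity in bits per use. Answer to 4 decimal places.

Binary symmetric channel: C = 1 − h₂(ε) where h₂ is the binary entropy function.
h₂(0.084) = −0.084·log₂0.084 − 0.916·log₂0.916 = 0.4161.
C = 1 − 0.4161 = 0.5839 bits per channel use.

0.5839 bits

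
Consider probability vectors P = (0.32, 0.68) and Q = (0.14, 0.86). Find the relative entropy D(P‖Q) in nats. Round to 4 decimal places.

0.1048 nats

D(P‖Q) = Σ p·ln(p/q).
  0.32·ln(0.32/0.14) = 0.26454
  0.68·ln(0.68/0.86) = -0.15969
D(P‖Q) = 0.1048 nats.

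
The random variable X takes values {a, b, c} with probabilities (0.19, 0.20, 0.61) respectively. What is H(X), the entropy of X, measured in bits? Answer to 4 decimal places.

1.3546 bits

H(X) = −Σ p·log₂ p.
  −(0.19)·log₂(0.19) = 0.45523
  −(0.20)·log₂(0.20) = 0.46439
  −(0.61)·log₂(0.61) = 0.43500
Sum: 0.45523 + 0.46439 + 0.43500 = 1.3546 bits.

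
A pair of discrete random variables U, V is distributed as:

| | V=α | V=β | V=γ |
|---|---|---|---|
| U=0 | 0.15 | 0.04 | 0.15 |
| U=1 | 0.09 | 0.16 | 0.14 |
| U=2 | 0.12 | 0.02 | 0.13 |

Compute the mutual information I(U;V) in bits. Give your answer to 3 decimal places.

0.104 bits

Marginals: p(U) = (0.3400, 0.3900, 0.2700), p(V) = (0.3600, 0.2200, 0.4200).
I(U;V) = H(U) + H(V) − H(U,V).
H(U) = 1.5690, H(V) = 1.5368, H(U,V) = 3.0022.
I(U;V) = 1.5690 + 1.5368 − 3.0022 = 0.104 bits.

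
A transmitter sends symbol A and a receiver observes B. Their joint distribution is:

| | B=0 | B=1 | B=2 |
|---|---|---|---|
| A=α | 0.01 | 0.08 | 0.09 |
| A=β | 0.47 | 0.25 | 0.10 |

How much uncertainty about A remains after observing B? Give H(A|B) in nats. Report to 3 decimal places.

0.363 nats

Chain rule: H(A|B) = H(A,B) − H(B).
Marginals: p(A) = (0.1800, 0.8200), p(B) = (0.4800, 0.3300, 0.1900).
H(A,B) = 1.3965 nats; H(B) = 1.0337 nats.
H(A|B) = 1.3965 − 1.0337 = 0.363 nats.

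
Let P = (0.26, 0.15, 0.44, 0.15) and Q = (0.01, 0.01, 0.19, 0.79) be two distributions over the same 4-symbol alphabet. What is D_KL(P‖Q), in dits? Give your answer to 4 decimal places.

D(P‖Q) = Σ p·log₁₀(p/q).
  0.26·log₁₀(0.26/0.01) = 0.36789
  0.15·log₁₀(0.15/0.01) = 0.17641
  0.44·log₁₀(0.44/0.19) = 0.16047
  0.15·log₁₀(0.15/0.79) = -0.10823
D(P‖Q) = 0.5965 dits.

0.5965 dits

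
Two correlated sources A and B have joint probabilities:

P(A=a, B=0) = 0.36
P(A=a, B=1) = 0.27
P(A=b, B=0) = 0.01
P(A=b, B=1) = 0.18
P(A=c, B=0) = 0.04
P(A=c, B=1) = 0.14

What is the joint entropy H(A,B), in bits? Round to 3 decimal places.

2.135 bits

H(A,B) = −Σ p(x,y)·log₂ p(x,y) over all 6 cells.
  cell (a,0): −0.36·log₂0.36 = 0.5306
  cell (a,1): −0.27·log₂0.27 = 0.5100
  cell (b,0): −0.01·log₂0.01 = 0.0664
  cell (b,1): −0.18·log₂0.18 = 0.4453
  cell (c,0): −0.04·log₂0.04 = 0.1858
  cell (c,1): −0.14·log₂0.14 = 0.3971
Sum = 2.135 bits.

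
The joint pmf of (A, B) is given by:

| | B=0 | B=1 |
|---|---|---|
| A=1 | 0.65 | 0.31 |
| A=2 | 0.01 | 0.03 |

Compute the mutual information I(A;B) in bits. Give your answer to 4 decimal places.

0.0211 bits

Marginals: p(A) = (0.9600, 0.0400), p(B) = (0.6600, 0.3400).
I(A;B) = Σ p(x,y)·log₂[p(x,y)/(p(x)p(y))].
  (1,0): 0.65·log₂(1.0259) = 0.02396
  (1,1): 0.31·log₂(0.9498) = -0.02306
  (2,0): 0.01·log₂(0.3788) = -0.01401
  (2,1): 0.03·log₂(2.2059) = 0.03424
Sum = 0.0211 bits.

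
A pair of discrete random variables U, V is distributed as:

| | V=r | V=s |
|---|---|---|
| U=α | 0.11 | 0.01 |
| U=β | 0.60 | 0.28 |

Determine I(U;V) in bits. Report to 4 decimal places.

0.0250 bits

Marginals: p(U) = (0.1200, 0.8800), p(V) = (0.7100, 0.2900).
I(U;V) = H(U) + H(V) − H(U,V).
H(U) = 0.5294, H(V) = 0.8687, H(U,V) = 1.3731.
I(U;V) = 0.5294 + 0.8687 − 1.3731 = 0.0250 bits.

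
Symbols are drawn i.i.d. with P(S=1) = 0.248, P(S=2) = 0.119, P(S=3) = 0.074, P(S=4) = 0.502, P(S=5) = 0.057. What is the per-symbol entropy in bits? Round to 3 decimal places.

1.877 bits

H(S) = −Σ p·log₂ p.
  −(0.248)·log₂(0.248) = 0.4989
  −(0.119)·log₂(0.119) = 0.3654
  −(0.074)·log₂(0.074) = 0.2780
  −(0.502)·log₂(0.502) = 0.4991
  −(0.057)·log₂(0.057) = 0.2356
Sum: 0.4989 + 0.3654 + 0.2780 + 0.4991 + 0.2356 = 1.877 bits.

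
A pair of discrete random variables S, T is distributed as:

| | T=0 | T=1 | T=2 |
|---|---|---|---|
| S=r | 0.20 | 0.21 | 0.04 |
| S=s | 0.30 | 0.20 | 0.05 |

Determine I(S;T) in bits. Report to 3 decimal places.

0.008 bits

Marginals: p(S) = (0.4500, 0.5500), p(T) = (0.5000, 0.4100, 0.0900).
I(S;T) = H(S) + H(T) − H(S,T).
H(S) = 0.9928, H(T) = 1.3400, H(S,T) = 2.3245.
I(S;T) = 0.9928 + 1.3400 − 2.3245 = 0.008 bits.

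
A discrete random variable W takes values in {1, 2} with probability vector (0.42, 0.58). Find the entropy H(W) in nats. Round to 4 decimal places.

0.6803 nats

H(W) = −Σ p·ln p.
  −(0.42)·ln(0.42) = 0.36435
  −(0.58)·ln(0.58) = 0.31594
Sum: 0.36435 + 0.31594 = 0.6803 nats.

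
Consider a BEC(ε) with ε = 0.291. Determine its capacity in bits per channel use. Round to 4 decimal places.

Binary erasure channel: capacity C = 1 − ε.
C = 1 − 0.291 = 0.7090 bits per channel use.

0.7090 bits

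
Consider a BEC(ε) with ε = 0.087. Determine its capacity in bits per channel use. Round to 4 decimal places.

0.9130 bits

Binary erasure channel: capacity C = 1 − ε.
C = 1 − 0.087 = 0.9130 bits per channel use.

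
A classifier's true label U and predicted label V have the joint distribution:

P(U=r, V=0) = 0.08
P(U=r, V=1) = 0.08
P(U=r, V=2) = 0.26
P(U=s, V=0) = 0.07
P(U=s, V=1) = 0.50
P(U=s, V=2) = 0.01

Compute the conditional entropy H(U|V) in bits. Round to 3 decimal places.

0.547 bits

Marginals: p(U) = (0.4200, 0.5800), p(V) = (0.1500, 0.5800, 0.2700).
H(U|V) = Σ p(V) · H(U|V=·).
  V=0: p=0.1500, H(U|V=0) = 0.9968
  V=1: p=0.5800, H(U|V=1) = 0.5788
  V=2: p=0.2700, H(U|V=2) = 0.2285
Weighted sum = 0.547 bits.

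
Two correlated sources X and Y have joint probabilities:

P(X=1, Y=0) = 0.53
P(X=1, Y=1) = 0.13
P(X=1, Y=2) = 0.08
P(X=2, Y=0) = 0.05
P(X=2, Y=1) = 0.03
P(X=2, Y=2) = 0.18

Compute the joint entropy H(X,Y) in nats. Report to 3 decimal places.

1.367 nats

H(X,Y) = −Σ p(x,y)·ln p(x,y) over all 6 cells.
  cell (1,0): −0.53·ln0.53 = 0.3365
  cell (1,1): −0.13·ln0.13 = 0.2652
  cell (1,2): −0.08·ln0.08 = 0.2021
  cell (2,0): −0.05·ln0.05 = 0.1498
  cell (2,1): −0.03·ln0.03 = 0.1052
  cell (2,2): −0.18·ln0.18 = 0.3087
Sum = 1.367 nats.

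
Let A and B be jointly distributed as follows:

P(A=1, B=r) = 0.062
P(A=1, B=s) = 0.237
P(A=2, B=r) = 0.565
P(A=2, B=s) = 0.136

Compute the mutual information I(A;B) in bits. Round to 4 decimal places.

0.2352 bits

Marginals: p(A) = (0.2990, 0.7010), p(B) = (0.6270, 0.3730).
I(A;B) = H(A) + H(B) − H(A,B).
H(A) = 0.8801, H(B) = 0.9529, H(A,B) = 1.5978.
I(A;B) = 0.8801 + 0.9529 − 1.5978 = 0.2352 bits.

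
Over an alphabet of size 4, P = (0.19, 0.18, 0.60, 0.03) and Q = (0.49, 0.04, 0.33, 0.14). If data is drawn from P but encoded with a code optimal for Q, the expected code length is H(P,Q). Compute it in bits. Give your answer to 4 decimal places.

2.0762 bits

H(P,Q) = −Σ p·log₂ q.
  −0.19·log₂(0.49) = 0.19554
  −0.18·log₂(0.04) = 0.83589
  −0.60·log₂(0.33) = 0.95968
  −0.03·log₂(0.14) = 0.08510
H(P,Q) = 2.0762 bits.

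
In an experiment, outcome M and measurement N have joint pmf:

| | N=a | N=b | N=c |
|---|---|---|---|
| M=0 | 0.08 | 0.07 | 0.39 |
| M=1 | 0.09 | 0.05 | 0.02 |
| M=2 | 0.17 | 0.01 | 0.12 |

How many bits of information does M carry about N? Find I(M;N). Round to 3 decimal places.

0.222 bits

Marginals: p(M) = (0.5400, 0.1600, 0.3000), p(N) = (0.3400, 0.1300, 0.5300).
I(M;N) = H(M) + H(N) − H(M,N).
H(M) = 1.4241, H(N) = 1.3973, H(M,N) = 2.5996.
I(M;N) = 1.4241 + 1.3973 − 2.5996 = 0.222 bits.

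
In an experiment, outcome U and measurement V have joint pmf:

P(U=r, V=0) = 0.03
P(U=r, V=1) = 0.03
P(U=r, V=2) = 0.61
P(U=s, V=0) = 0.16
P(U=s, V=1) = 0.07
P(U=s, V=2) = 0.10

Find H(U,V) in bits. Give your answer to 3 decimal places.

1.762 bits

H(U,V) = −Σ p(x,y)·log₂ p(x,y) over all 6 cells.
  cell (r,0): −0.03·log₂0.03 = 0.1518
  cell (r,1): −0.03·log₂0.03 = 0.1518
  cell (r,2): −0.61·log₂0.61 = 0.4350
  cell (s,0): −0.16·log₂0.16 = 0.4230
  cell (s,1): −0.07·log₂0.07 = 0.2686
  cell (s,2): −0.10·log₂0.10 = 0.3322
Sum = 1.762 bits.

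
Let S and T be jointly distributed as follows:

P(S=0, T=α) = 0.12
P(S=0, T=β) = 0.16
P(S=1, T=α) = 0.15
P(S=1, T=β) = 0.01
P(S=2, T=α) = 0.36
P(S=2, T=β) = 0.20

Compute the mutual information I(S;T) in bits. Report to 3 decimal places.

0.094 bits

Marginals: p(S) = (0.2800, 0.1600, 0.5600), p(T) = (0.6300, 0.3700).
I(S;T) = Σ p(x,y)·log₂[p(x,y)/(p(x)p(y))].
  (0,α): 0.12·log₂(0.6803) = -0.0667
  (0,β): 0.16·log₂(1.5444) = 0.1003
  (1,α): 0.15·log₂(1.4881) = 0.0860
  (1,β): 0.01·log₂(0.1689) = -0.0257
  (2,α): 0.36·log₂(1.0204) = 0.0105
  (2,β): 0.20·log₂(0.9653) = -0.0102
Sum = 0.094 bits.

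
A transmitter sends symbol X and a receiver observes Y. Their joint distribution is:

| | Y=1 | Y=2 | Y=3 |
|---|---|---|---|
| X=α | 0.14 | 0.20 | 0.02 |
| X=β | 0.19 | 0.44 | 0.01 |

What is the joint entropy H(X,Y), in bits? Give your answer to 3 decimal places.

H(X,Y) = −Σ p(x,y)·log₂ p(x,y) over all 6 cells.
  cell (α,1): −0.14·log₂0.14 = 0.3971
  cell (α,2): −0.20·log₂0.20 = 0.4644
  cell (α,3): −0.02·log₂0.02 = 0.1129
  cell (β,1): −0.19·log₂0.19 = 0.4552
  cell (β,2): −0.44·log₂0.44 = 0.5211
  cell (β,3): −0.01·log₂0.01 = 0.0664
Sum = 2.017 bits.

2.017 bits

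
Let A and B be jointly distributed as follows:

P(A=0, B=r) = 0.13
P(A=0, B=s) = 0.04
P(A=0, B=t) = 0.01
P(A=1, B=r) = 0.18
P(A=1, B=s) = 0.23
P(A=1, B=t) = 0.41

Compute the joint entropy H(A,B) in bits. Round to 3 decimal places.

H(A,B) = −Σ p(x,y)·log₂ p(x,y) over all 6 cells.
  cell (0,r): −0.13·log₂0.13 = 0.3826
  cell (0,s): −0.04·log₂0.04 = 0.1858
  cell (0,t): −0.01·log₂0.01 = 0.0664
  cell (1,r): −0.18·log₂0.18 = 0.4453
  cell (1,s): −0.23·log₂0.23 = 0.4877
  cell (1,t): −0.41·log₂0.41 = 0.5274
Sum = 2.095 bits.

2.095 bits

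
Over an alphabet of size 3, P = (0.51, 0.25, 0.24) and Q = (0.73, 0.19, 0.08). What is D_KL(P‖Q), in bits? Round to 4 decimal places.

0.2155 bits

D(P‖Q) = Σ p·log₂(p/q).
  0.51·log₂(0.51/0.73) = -0.26387
  0.25·log₂(0.25/0.19) = 0.09898
  0.24·log₂(0.24/0.08) = 0.38039
D(P‖Q) = 0.2155 bits.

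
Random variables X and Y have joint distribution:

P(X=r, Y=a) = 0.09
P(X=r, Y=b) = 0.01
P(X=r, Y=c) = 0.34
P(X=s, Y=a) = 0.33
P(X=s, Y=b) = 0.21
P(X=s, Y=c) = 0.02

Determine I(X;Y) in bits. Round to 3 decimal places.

Marginals: p(X) = (0.4400, 0.5600), p(Y) = (0.4200, 0.2200, 0.3600).
I(X;Y) = H(X) + H(Y) − H(X,Y).
H(X) = 0.9896, H(Y) = 1.5368, H(X,Y) = 2.0218.
I(X;Y) = 0.9896 + 1.5368 − 2.0218 = 0.505 bits.

0.505 bits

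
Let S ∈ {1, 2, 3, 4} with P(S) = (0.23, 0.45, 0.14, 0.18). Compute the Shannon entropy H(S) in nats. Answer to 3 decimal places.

H(S) = −Σ p·ln p.
  −(0.23)·ln(0.23) = 0.3380
  −(0.45)·ln(0.45) = 0.3593
  −(0.14)·ln(0.14) = 0.2753
  −(0.18)·ln(0.18) = 0.3087
Sum: 0.3380 + 0.3593 + 0.2753 + 0.3087 = 1.281 nats.

1.281 nats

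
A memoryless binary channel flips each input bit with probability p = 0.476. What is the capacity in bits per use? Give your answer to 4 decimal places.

0.0017 bits

Binary symmetric channel: C = 1 − h₂(ε) where h₂ is the binary entropy function.
h₂(0.476) = −0.476·log₂0.476 − 0.524·log₂0.524 = 0.9983.
C = 1 − 0.9983 = 0.0017 bits per channel use.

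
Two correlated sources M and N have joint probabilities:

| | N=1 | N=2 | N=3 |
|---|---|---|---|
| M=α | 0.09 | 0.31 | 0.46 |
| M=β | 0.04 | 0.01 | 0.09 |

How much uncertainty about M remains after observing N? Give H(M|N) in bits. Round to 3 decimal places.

0.534 bits

Marginals: p(M) = (0.8600, 0.1400), p(N) = (0.1300, 0.3200, 0.5500).
H(M|N) = Σ p(N) · H(M|N=·).
  N=1: p=0.1300, H(M|N=1) = 0.8905
  N=2: p=0.3200, H(M|N=2) = 0.2006
  N=3: p=0.5500, H(M|N=3) = 0.6429
Weighted sum = 0.534 bits.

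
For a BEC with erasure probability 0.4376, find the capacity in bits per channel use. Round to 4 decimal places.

Binary erasure channel: capacity C = 1 − ε.
C = 1 − 0.4376 = 0.5624 bits per channel use.

0.5624 bits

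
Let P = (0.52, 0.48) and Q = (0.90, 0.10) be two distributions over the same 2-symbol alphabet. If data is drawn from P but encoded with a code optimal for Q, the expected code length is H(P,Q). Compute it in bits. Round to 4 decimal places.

H(P,Q) = −Σ p·log₂ q.
  −0.52·log₂(0.90) = 0.07904
  −0.48·log₂(0.10) = 1.59453
H(P,Q) = 1.6736 bits.

1.6736 bits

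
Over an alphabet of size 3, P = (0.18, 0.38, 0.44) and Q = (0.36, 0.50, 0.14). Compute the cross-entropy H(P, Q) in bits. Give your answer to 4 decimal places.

1.8934 bits

H(P,Q) = −Σ p·log₂ q.
  −0.18·log₂(0.36) = 0.26531
  −0.38·log₂(0.50) = 0.38000
  −0.44·log₂(0.14) = 1.24806
H(P,Q) = 1.8934 bits.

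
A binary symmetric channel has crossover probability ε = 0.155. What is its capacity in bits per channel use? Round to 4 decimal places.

0.3778 bits

Binary symmetric channel: C = 1 − h₂(ε) where h₂ is the binary entropy function.
h₂(0.155) = −0.155·log₂0.155 − 0.845·log₂0.845 = 0.6222.
C = 1 − 0.6222 = 0.3778 bits per channel use.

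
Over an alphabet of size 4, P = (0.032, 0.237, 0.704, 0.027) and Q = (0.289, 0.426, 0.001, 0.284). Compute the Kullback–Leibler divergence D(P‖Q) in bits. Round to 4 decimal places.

D(P‖Q) = Σ p·log₂(p/q).
  0.032·log₂(0.032/0.289) = -0.10160
  0.237·log₂(0.237/0.426) = -0.20049
  0.704·log₂(0.704/0.001) = 6.65944
  0.027·log₂(0.027/0.284) = -0.09166
D(P‖Q) = 6.2657 bits.

6.2657 bits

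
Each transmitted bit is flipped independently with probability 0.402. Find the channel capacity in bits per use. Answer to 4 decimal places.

Binary symmetric channel: C = 1 − h₂(ε) where h₂ is the binary entropy function.
h₂(0.402) = −0.402·log₂0.402 − 0.598·log₂0.598 = 0.9721.
C = 1 − 0.9721 = 0.0279 bits per channel use.

0.0279 bits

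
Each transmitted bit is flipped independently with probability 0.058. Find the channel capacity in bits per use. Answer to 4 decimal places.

Binary symmetric channel: C = 1 − h₂(ε) where h₂ is the binary entropy function.
h₂(0.058) = −0.058·log₂0.058 − 0.942·log₂0.942 = 0.3195.
C = 1 − 0.3195 = 0.6805 bits per channel use.

0.6805 bits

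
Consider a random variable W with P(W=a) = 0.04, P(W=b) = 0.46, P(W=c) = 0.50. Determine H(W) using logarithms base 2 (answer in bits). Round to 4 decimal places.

1.2011 bits

H(W) = −Σ p·log₂ p.
  −(0.04)·log₂(0.04) = 0.18575
  −(0.46)·log₂(0.46) = 0.51534
  −(0.50)·log₂(0.50) = 0.50000
Sum: 0.18575 + 0.51534 + 0.50000 = 1.2011 bits.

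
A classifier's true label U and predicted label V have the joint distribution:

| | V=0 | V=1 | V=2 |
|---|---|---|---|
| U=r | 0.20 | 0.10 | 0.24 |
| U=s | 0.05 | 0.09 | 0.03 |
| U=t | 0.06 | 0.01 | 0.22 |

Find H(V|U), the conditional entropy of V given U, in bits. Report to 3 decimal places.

1.329 bits

Marginals: p(U) = (0.5400, 0.1700, 0.2900), p(V) = (0.3100, 0.2000, 0.4900).
H(V|U) = Σ p(U) · H(V|U=·).
  U=r: p=0.5400, H(V|U=r) = 1.5012
  U=s: p=0.1700, H(V|U=s) = 1.4466
  U=t: p=0.2900, H(V|U=t) = 0.9401
Weighted sum = 1.329 bits.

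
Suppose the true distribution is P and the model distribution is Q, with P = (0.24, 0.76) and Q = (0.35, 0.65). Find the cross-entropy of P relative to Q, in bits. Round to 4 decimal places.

0.8358 bits

H(P,Q) = −Σ p·log₂ q.
  −0.24·log₂(0.35) = 0.36350
  −0.76·log₂(0.65) = 0.47233
H(P,Q) = 0.8358 bits.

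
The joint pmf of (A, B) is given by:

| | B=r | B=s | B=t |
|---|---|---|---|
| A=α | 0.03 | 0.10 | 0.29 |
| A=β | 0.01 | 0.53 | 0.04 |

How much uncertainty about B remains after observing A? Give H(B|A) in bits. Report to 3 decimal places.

0.758 bits

Chain rule: H(B|A) = H(A,B) − H(A).
Marginals: p(A) = (0.4200, 0.5800), p(B) = (0.0400, 0.6300, 0.3300).
H(A,B) = 1.7395 bits; H(A) = 0.9815 bits.
H(B|A) = 1.7395 − 0.9815 = 0.758 bits.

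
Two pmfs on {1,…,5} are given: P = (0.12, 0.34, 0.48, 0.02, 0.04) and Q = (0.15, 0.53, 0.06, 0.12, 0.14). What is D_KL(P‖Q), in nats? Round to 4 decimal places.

0.7345 nats

D(P‖Q) = Σ p·ln(p/q).
  0.12·ln(0.12/0.15) = -0.02678
  0.34·ln(0.34/0.53) = -0.15094
  0.48·ln(0.48/0.06) = 0.99813
  0.02·ln(0.02/0.12) = -0.03584
  0.04·ln(0.04/0.14) = -0.05011
D(P‖Q) = 0.7345 nats.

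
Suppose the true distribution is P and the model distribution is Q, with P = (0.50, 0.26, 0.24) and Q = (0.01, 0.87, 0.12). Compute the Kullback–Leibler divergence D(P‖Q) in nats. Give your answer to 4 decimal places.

1.8083 nats

D(P‖Q) = Σ p·ln(p/q).
  0.50·ln(0.50/0.01) = 1.95601
  0.26·ln(0.26/0.87) = -0.31403
  0.24·ln(0.24/0.12) = 0.16636
D(P‖Q) = 1.8083 nats.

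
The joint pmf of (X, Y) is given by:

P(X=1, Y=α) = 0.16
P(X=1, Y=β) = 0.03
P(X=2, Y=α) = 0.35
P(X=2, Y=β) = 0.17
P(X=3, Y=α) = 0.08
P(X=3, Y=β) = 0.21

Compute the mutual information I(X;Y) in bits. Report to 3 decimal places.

Marginals: p(X) = (0.1900, 0.5200, 0.2900), p(Y) = (0.5900, 0.4100).
I(X;Y) = Σ p(x,y)·log₂[p(x,y)/(p(x)p(y))].
  (1,α): 0.16·log₂(1.4273) = 0.0821
  (1,β): 0.03·log₂(0.3851) = -0.0413
  (2,α): 0.35·log₂(1.1408) = 0.0665
  (2,β): 0.17·log₂(0.7974) = -0.0555
  (3,α): 0.08·log₂(0.4676) = -0.0877
  (3,β): 0.21·log₂(1.7662) = 0.1723
Sum = 0.136 bits.

0.136 bits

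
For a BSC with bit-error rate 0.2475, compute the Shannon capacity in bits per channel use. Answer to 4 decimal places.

0.1927 bits

Binary symmetric channel: C = 1 − h₂(ε) where h₂ is the binary entropy function.
h₂(0.2475) = −0.2475·log₂0.2475 − 0.7525·log₂0.7525 = 0.8073.
C = 1 − 0.8073 = 0.1927 bits per channel use.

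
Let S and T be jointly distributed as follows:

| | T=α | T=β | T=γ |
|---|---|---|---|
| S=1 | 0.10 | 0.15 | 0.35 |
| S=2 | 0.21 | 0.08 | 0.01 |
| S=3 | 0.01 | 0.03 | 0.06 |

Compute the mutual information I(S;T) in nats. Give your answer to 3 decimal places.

Marginals: p(S) = (0.6000, 0.3000, 0.1000), p(T) = (0.3200, 0.2600, 0.4200).
I(S;T) = H(S) + H(T) − H(S,T).
H(S) = 0.8979, H(T) = 1.0792, H(S,T) = 1.7782.
I(S;T) = 0.8979 + 1.0792 − 1.7782 = 0.199 nats.

0.199 nats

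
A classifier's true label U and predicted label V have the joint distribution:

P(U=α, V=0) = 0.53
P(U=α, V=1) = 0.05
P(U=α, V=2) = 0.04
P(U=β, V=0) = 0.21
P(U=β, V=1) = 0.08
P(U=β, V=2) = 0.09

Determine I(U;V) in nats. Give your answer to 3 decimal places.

0.056 nats

Marginals: p(U) = (0.6200, 0.3800), p(V) = (0.7400, 0.1300, 0.1300).
I(U;V) = H(U) + H(V) − H(U,V).
H(U) = 0.6641, H(V) = 0.7533, H(U,V) = 1.3615.
I(U;V) = 0.6641 + 0.7533 − 1.3615 = 0.056 nats.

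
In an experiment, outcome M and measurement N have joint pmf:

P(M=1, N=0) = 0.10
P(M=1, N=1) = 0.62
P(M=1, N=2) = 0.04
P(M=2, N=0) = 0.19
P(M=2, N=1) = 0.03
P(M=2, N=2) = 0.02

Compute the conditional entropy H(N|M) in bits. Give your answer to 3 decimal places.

Marginals: p(M) = (0.7600, 0.2400), p(N) = (0.2900, 0.6500, 0.0600).
H(N|M) = Σ p(M) · H(N|M=·).
  M=1: p=0.7600, H(N|M=1) = 0.8482
  M=2: p=0.2400, H(N|M=2) = 0.9406
Weighted sum = 0.870 bits.

0.870 bits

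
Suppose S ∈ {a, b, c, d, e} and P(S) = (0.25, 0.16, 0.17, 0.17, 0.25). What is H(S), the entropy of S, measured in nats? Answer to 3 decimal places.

H(S) = −Σ p·ln p.
  −(0.25)·ln(0.25) = 0.3466
  −(0.16)·ln(0.16) = 0.2932
  −(0.17)·ln(0.17) = 0.3012
  −(0.17)·ln(0.17) = 0.3012
  −(0.25)·ln(0.25) = 0.3466
Sum: 0.3466 + 0.2932 + 0.3012 + 0.3012 + 0.3466 = 1.589 nats.

1.589 nats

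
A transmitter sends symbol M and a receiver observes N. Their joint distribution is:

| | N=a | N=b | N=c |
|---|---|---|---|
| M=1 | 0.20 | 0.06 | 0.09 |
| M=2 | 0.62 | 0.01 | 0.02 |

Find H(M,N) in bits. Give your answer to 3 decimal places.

H(M,N) = −Σ p(x,y)·log₂ p(x,y) over all 6 cells.
  cell (1,a): −0.20·log₂0.20 = 0.4644
  cell (1,b): −0.06·log₂0.06 = 0.2435
  cell (1,c): −0.09·log₂0.09 = 0.3127
  cell (2,a): −0.62·log₂0.62 = 0.4276
  cell (2,b): −0.01·log₂0.01 = 0.0664
  cell (2,c): −0.02·log₂0.02 = 0.1129
Sum = 1.627 bits.

1.627 bits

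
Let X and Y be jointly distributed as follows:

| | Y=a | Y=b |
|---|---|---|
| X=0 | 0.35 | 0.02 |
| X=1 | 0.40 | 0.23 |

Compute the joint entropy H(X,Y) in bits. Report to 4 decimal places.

H(X,Y) = −Σ p(x,y)·log₂ p(x,y) over all 4 cells.
  cell (0,a): −0.35·log₂0.35 = 0.53010
  cell (0,b): −0.02·log₂0.02 = 0.11288
  cell (1,a): −0.40·log₂0.40 = 0.52877
  cell (1,b): −0.23·log₂0.23 = 0.48767
Sum = 1.6594 bits.

1.6594 bits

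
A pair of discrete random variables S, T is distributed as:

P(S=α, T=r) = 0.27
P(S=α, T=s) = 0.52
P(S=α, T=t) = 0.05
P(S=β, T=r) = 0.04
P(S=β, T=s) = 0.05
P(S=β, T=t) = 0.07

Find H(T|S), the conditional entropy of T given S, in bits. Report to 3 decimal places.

Marginals: p(S) = (0.8400, 0.1600), p(T) = (0.3100, 0.5700, 0.1200).
H(T|S) = Σ p(S) · H(T|S=·).
  S=α: p=0.8400, H(T|S=α) = 1.1969
  S=β: p=0.1600, H(T|S=β) = 1.5462
Weighted sum = 1.253 bits.

1.253 bits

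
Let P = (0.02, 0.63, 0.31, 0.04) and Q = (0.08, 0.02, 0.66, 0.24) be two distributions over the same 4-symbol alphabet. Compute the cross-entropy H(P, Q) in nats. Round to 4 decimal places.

H(P,Q) = −Σ p·ln q.
  −0.02·ln(0.08) = 0.05051
  −0.63·ln(0.02) = 2.46457
  −0.31·ln(0.66) = 0.12881
  −0.04·ln(0.24) = 0.05708
H(P,Q) = 2.7010 nats.

2.7010 nats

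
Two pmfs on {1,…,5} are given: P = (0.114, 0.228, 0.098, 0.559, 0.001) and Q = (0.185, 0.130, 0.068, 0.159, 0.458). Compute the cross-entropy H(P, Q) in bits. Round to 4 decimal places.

H(P,Q) = −Σ p·log₂ q.
  −0.114·log₂(0.185) = 0.27752
  −0.228·log₂(0.130) = 0.67110
  −0.098·log₂(0.068) = 0.38008
  −0.559·log₂(0.159) = 1.48297
  −0.001·log₂(0.458) = 0.00113
H(P,Q) = 2.8128 bits.

2.8128 bits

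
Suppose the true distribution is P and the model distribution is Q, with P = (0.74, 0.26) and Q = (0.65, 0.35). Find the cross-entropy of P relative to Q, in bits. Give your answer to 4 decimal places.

H(P,Q) = −Σ p·log₂ q.
  −0.74·log₂(0.65) = 0.45990
  −0.26·log₂(0.35) = 0.39379
H(P,Q) = 0.8537 bits.

0.8537 bits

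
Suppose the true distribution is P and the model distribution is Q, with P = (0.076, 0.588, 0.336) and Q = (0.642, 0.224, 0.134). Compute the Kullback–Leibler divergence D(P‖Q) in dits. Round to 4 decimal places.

D(P‖Q) = Σ p·log₁₀(p/q).
  0.076·log₁₀(0.076/0.642) = -0.07043
  0.588·log₁₀(0.588/0.224) = 0.24645
  0.336·log₁₀(0.336/0.134) = 0.13414
D(P‖Q) = 0.3102 dits.

0.3102 dits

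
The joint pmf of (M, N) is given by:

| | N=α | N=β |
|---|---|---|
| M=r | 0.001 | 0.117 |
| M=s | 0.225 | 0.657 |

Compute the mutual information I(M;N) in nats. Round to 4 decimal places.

Marginals: p(M) = (0.1180, 0.8820), p(N) = (0.2260, 0.7740).
I(M;N) = H(M) + H(N) − H(M,N).
H(M) = 0.3629, H(N) = 0.5344, H(M,N) = 0.8695.
I(M;N) = 0.3629 + 0.5344 − 0.8695 = 0.0278 nats.

0.0278 nats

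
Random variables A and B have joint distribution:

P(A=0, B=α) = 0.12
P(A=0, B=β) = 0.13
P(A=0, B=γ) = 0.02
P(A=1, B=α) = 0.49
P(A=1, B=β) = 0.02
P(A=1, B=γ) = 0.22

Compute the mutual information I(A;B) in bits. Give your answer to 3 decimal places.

Marginals: p(A) = (0.2700, 0.7300), p(B) = (0.6100, 0.1500, 0.2400).
I(A;B) = H(A) + H(B) − H(A,B).
H(A) = 0.8415, H(B) = 1.3397, H(A,B) = 1.9603.
I(A;B) = 0.8415 + 1.3397 − 1.9603 = 0.221 bits.

0.221 bits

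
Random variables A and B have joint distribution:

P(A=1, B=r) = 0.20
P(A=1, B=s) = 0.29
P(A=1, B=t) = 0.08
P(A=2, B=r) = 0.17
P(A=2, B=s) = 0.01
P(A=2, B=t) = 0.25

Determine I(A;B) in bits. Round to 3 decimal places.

Marginals: p(A) = (0.5700, 0.4300), p(B) = (0.3700, 0.3000, 0.3300).
I(A;B) = H(A) + H(B) − H(A,B).
H(A) = 0.9858, H(B) = 1.5796, H(A,B) = 2.2748.
I(A;B) = 0.9858 + 1.5796 − 2.2748 = 0.291 bits.

0.291 bits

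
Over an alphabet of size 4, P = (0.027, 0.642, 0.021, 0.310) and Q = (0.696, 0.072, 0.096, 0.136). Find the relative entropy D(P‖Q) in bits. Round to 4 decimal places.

2.2223 bits

D(P‖Q) = Σ p·log₂(p/q).
  0.027·log₂(0.027/0.696) = -0.12658
  0.642·log₂(0.642/0.072) = 2.02648
  0.021·log₂(0.021/0.096) = -0.04605
  0.310·log₂(0.310/0.136) = 0.36849
D(P‖Q) = 2.2223 bits.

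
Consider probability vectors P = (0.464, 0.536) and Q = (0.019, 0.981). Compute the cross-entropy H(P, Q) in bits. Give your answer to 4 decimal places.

2.6679 bits

H(P,Q) = −Σ p·log₂ q.
  −0.464·log₂(0.019) = 2.65309
  −0.536·log₂(0.981) = 0.01483
H(P,Q) = 2.6679 bits.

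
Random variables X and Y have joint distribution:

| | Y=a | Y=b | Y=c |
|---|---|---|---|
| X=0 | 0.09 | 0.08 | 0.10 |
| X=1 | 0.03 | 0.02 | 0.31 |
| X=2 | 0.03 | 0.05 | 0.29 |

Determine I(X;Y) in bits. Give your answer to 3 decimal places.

Marginals: p(X) = (0.2700, 0.3600, 0.3700), p(Y) = (0.1500, 0.1500, 0.7000).
I(X;Y) = H(X) + H(Y) − H(X,Y).
H(X) = 1.5714, H(Y) = 1.1813, H(X,Y) = 2.6106.
I(X;Y) = 1.5714 + 1.1813 − 2.6106 = 0.142 bits.

0.142 bits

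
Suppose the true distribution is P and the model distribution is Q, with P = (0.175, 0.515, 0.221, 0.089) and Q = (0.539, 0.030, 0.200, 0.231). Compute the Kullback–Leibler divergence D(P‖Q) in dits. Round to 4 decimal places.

D(P‖Q) = Σ p·log₁₀(p/q).
  0.175·log₁₀(0.175/0.539) = -0.08550
  0.515·log₁₀(0.515/0.030) = 0.63586
  0.221·log₁₀(0.221/0.200) = 0.00958
  0.089·log₁₀(0.089/0.231) = -0.03687
D(P‖Q) = 0.5231 dits.

0.5231 dits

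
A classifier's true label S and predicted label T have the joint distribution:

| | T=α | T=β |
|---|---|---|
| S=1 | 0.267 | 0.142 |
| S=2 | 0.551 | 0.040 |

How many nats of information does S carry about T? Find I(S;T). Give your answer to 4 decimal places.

0.0640 nats

Marginals: p(S) = (0.4090, 0.5910), p(T) = (0.8180, 0.1820).
I(S;T) = H(S) + H(T) − H(S,T).
H(S) = 0.6765, H(T) = 0.4744, H(S,T) = 1.0869.
I(S;T) = 0.6765 + 0.4744 − 1.0869 = 0.0640 nats.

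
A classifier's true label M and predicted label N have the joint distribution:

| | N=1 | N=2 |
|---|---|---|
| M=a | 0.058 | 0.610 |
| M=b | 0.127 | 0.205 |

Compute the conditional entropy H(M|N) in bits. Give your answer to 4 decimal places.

Chain rule: H(M|N) = H(M,N) − H(N).
Marginals: p(M) = (0.6680, 0.3320), p(N) = (0.1850, 0.8150).
H(M,N) = 1.5200 bits; H(N) = 0.6909 bits.
H(M|N) = 1.5200 − 0.6909 = 0.8291 bits.

0.8291 bits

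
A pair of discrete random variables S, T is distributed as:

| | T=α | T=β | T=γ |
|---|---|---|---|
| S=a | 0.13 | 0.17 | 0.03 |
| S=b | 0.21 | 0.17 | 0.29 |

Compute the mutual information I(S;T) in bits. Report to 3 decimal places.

Marginals: p(S) = (0.3300, 0.6700), p(T) = (0.3400, 0.3400, 0.3200).
I(S;T) = Σ p(x,y)·log₂[p(x,y)/(p(x)p(y))].
  (a,α): 0.13·log₂(1.1586) = 0.0276
  (a,β): 0.17·log₂(1.5152) = 0.1019
  (a,γ): 0.03·log₂(0.2841) = -0.0545
  (b,α): 0.21·log₂(0.9219) = -0.0246
  (b,β): 0.17·log₂(0.7463) = -0.0718
  (b,γ): 0.29·log₂(1.3526) = 0.1264
Sum = 0.105 bits.

0.105 bits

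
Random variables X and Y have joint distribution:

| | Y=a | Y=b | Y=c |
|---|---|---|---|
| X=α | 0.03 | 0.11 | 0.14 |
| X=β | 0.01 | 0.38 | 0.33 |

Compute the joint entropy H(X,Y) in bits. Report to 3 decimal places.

H(X,Y) = −Σ p(x,y)·log₂ p(x,y) over all 6 cells.
  cell (α,a): −0.03·log₂0.03 = 0.1518
  cell (α,b): −0.11·log₂0.11 = 0.3503
  cell (α,c): −0.14·log₂0.14 = 0.3971
  cell (β,a): −0.01·log₂0.01 = 0.0664
  cell (β,b): −0.38·log₂0.38 = 0.5305
  cell (β,c): −0.33·log₂0.33 = 0.5278
Sum = 2.024 bits.

2.024 bits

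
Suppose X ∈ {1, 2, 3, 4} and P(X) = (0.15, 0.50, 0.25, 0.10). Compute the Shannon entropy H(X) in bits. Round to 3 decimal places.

H(X) = −Σ p·log₂ p.
  −(0.15)·log₂(0.15) = 0.4105
  −(0.50)·log₂(0.50) = 0.5000
  −(0.25)·log₂(0.25) = 0.5000
  −(0.10)·log₂(0.10) = 0.3322
Sum: 0.4105 + 0.5000 + 0.5000 + 0.3322 = 1.743 bits.

1.743 bits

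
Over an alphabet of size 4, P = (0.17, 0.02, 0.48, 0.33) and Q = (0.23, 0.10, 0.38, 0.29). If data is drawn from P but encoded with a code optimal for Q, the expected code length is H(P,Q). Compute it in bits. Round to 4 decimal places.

1.6863 bits

H(P,Q) = −Σ p·log₂ q.
  −0.17·log₂(0.23) = 0.36045
  −0.02·log₂(0.10) = 0.06644
  −0.48·log₂(0.38) = 0.67005
  −0.33·log₂(0.29) = 0.58934
H(P,Q) = 1.6863 bits.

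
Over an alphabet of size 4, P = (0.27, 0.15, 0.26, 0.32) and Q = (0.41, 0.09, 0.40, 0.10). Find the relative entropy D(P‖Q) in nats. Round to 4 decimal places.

0.2240 nats

D(P‖Q) = Σ p·ln(p/q).
  0.27·ln(0.27/0.41) = -0.11279
  0.15·ln(0.15/0.09) = 0.07662
  0.26·ln(0.26/0.40) = -0.11200
  0.32·ln(0.32/0.10) = 0.37221
D(P‖Q) = 0.2240 nats.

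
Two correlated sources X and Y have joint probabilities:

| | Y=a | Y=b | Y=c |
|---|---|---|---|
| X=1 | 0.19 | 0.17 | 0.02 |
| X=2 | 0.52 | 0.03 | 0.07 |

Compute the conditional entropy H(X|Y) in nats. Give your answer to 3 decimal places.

0.545 nats

Chain rule: H(X|Y) = H(X,Y) − H(Y).
Marginals: p(X) = (0.3800, 0.6200), p(Y) = (0.7100, 0.2000, 0.0900).
H(X,Y) = 1.3264 nats; H(Y) = 0.7818 nats.
H(X|Y) = 1.3264 − 0.7818 = 0.545 nats.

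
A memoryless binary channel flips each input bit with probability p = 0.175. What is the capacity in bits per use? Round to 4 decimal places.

Binary symmetric channel: C = 1 − h₂(ε) where h₂ is the binary entropy function.
h₂(0.175) = −0.175·log₂0.175 − 0.825·log₂0.825 = 0.6690.
C = 1 − 0.6690 = 0.3310 bits per channel use.

0.3310 bits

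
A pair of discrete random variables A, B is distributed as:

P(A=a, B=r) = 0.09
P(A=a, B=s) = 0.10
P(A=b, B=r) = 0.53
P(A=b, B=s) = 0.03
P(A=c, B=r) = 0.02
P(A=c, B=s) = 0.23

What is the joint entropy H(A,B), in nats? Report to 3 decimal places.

1.305 nats

H(A,B) = −Σ p(x,y)·ln p(x,y) over all 6 cells.
  cell (a,r): −0.09·ln0.09 = 0.2167
  cell (a,s): −0.10·ln0.10 = 0.2303
  cell (b,r): −0.53·ln0.53 = 0.3365
  cell (b,s): −0.03·ln0.03 = 0.1052
  cell (c,r): −0.02·ln0.02 = 0.0782
  cell (c,s): −0.23·ln0.23 = 0.3380
Sum = 1.305 nats.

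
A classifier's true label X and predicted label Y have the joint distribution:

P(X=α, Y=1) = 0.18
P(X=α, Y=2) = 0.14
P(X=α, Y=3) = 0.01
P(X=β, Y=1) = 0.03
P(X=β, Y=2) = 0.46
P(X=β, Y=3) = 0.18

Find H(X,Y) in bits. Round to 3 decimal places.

H(X,Y) = −Σ p(x,y)·log₂ p(x,y) over all 6 cells.
  cell (α,1): −0.18·log₂0.18 = 0.4453
  cell (α,2): −0.14·log₂0.14 = 0.3971
  cell (α,3): −0.01·log₂0.01 = 0.0664
  cell (β,1): −0.03·log₂0.03 = 0.1518
  cell (β,2): −0.46·log₂0.46 = 0.5153
  cell (β,3): −0.18·log₂0.18 = 0.4453
Sum = 2.021 bits.

2.021 bits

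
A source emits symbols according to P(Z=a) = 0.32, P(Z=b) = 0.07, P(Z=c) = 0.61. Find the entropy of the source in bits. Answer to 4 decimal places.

H(Z) = −Σ p·log₂ p.
  −(0.32)·log₂(0.32) = 0.52603
  −(0.07)·log₂(0.07) = 0.26856
  −(0.61)·log₂(0.61) = 0.43500
Sum: 0.52603 + 0.26856 + 0.43500 = 1.2296 bits.

1.2296 bits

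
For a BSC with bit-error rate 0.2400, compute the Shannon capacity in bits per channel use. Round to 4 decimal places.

Binary symmetric channel: C = 1 − h₂(ε) where h₂ is the binary entropy function.
h₂(0.2400) = −0.2400·log₂0.2400 − 0.7600·log₂0.7600 = 0.7950.
C = 1 − 0.7950 = 0.2050 bits per channel use.

0.2050 bits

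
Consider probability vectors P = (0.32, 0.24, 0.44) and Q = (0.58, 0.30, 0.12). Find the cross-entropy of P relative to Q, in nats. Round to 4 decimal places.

H(P,Q) = −Σ p·ln q.
  −0.32·ln(0.58) = 0.17431
  −0.24·ln(0.30) = 0.28895
  −0.44·ln(0.12) = 0.93292
H(P,Q) = 1.3962 nats.

1.3962 nats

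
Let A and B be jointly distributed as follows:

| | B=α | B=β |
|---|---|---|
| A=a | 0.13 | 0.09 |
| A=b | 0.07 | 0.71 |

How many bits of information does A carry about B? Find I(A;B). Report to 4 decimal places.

Marginals: p(A) = (0.2200, 0.7800), p(B) = (0.2000, 0.8000).
I(A;B) = Σ p(x,y)·log₂[p(x,y)/(p(x)p(y))].
  (a,α): 0.13·log₂(2.9545) = 0.20318
  (a,β): 0.09·log₂(0.5114) = -0.08708
  (b,α): 0.07·log₂(0.4487) = -0.08093
  (b,β): 0.71·log₂(1.1378) = 0.13225
Sum = 0.1674 bits.

0.1674 bits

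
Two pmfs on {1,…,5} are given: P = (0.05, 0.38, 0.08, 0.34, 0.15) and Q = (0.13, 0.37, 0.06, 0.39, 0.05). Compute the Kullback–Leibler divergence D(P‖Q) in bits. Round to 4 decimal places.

D(P‖Q) = Σ p·log₂(p/q).
  0.05·log₂(0.05/0.13) = -0.06893
  0.38·log₂(0.38/0.37) = 0.01462
  0.08·log₂(0.08/0.06) = 0.03320
  0.34·log₂(0.34/0.39) = -0.06730
  0.15·log₂(0.15/0.05) = 0.23774
D(P‖Q) = 0.1493 bits.

0.1493 bits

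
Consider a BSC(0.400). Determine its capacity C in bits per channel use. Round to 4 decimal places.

Binary symmetric channel: C = 1 − h₂(ε) where h₂ is the binary entropy function.
h₂(0.400) = −0.400·log₂0.400 − 0.600·log₂0.600 = 0.9710.
C = 1 − 0.9710 = 0.0290 bits per channel use.

0.0290 bits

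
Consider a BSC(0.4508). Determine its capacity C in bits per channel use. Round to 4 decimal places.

0.0070 bits

Binary symmetric channel: C = 1 − h₂(ε) where h₂ is the binary entropy function.
h₂(0.4508) = −0.4508·log₂0.4508 − 0.5492·log₂0.5492 = 0.9930.
C = 1 − 0.9930 = 0.0070 bits per channel use.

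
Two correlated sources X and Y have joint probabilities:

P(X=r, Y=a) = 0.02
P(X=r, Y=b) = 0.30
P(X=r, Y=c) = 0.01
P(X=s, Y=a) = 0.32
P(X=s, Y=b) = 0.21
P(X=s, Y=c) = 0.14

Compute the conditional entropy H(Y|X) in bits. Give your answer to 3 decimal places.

Chain rule: H(Y|X) = H(X,Y) − H(X).
Marginals: p(X) = (0.3300, 0.6700), p(Y) = (0.3400, 0.5100, 0.1500).
H(X,Y) = 2.0964 bits; H(X) = 0.9149 bits.
H(Y|X) = 2.0964 − 0.9149 = 1.181 bits.

1.181 bits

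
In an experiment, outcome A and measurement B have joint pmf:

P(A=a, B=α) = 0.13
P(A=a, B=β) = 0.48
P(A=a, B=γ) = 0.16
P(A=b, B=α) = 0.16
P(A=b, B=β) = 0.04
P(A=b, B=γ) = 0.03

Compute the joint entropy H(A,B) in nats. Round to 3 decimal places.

1.438 nats

H(A,B) = −Σ p(x,y)·ln p(x,y) over all 6 cells.
  cell (a,α): −0.13·ln0.13 = 0.2652
  cell (a,β): −0.48·ln0.48 = 0.3523
  cell (a,γ): −0.16·ln0.16 = 0.2932
  cell (b,α): −0.16·ln0.16 = 0.2932
  cell (b,β): −0.04·ln0.04 = 0.1288
  cell (b,γ): −0.03·ln0.03 = 0.1052
Sum = 1.438 nats.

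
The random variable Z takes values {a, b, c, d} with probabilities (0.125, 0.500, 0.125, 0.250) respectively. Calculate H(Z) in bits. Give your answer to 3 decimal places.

H(Z) = −Σ p·log₂ p.
  −(0.125)·log₂(0.125) = 0.3750
  −(0.500)·log₂(0.500) = 0.5000
  −(0.125)·log₂(0.125) = 0.3750
  −(0.250)·log₂(0.250) = 0.5000
Sum: 0.3750 + 0.5000 + 0.3750 + 0.5000 = 1.750 bits.

1.750 bits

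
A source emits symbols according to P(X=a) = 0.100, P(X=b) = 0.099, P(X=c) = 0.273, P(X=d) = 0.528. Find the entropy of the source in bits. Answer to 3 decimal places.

1.660 bits

H(X) = −Σ p·log₂ p.
  −(0.100)·log₂(0.100) = 0.3322
  −(0.099)·log₂(0.099) = 0.3303
  −(0.273)·log₂(0.273) = 0.5113
  −(0.528)·log₂(0.528) = 0.4865
Sum: 0.3322 + 0.3303 + 0.5113 + 0.4865 = 1.660 bits.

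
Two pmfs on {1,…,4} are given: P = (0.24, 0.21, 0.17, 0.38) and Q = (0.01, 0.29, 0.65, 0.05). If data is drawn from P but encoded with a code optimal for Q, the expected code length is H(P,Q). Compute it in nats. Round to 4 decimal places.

H(P,Q) = −Σ p·ln q.
  −0.24·ln(0.01) = 1.10524
  −0.21·ln(0.29) = 0.25995
  −0.17·ln(0.65) = 0.07323
  −0.38·ln(0.05) = 1.13838
H(P,Q) = 2.5768 nats.

2.5768 nats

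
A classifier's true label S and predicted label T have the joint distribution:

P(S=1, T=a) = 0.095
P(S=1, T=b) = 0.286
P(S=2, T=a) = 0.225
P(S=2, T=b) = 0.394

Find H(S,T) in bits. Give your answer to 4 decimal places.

H(S,T) = −Σ p(x,y)·log₂ p(x,y) over all 4 cells.
  cell (1,a): −0.095·log₂0.095 = 0.32261
  cell (1,b): −0.286·log₂0.286 = 0.51649
  cell (2,a): −0.225·log₂0.225 = 0.48420
  cell (2,b): −0.394·log₂0.394 = 0.52943
Sum = 1.8527 bits.

1.8527 bits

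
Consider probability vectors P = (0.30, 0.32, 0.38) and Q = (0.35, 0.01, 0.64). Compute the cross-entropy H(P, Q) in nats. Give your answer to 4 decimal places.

1.9582 nats

H(P,Q) = −Σ p·ln q.
  −0.30·ln(0.35) = 0.31495
  −0.32·ln(0.01) = 1.47365
  −0.38·ln(0.64) = 0.16959
H(P,Q) = 1.9582 nats.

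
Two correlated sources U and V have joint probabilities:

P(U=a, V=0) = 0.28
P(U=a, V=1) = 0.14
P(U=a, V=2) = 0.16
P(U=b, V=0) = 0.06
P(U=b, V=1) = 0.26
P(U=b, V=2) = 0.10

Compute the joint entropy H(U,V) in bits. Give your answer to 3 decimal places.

2.415 bits

H(U,V) = −Σ p(x,y)·log₂ p(x,y) over all 6 cells.
  cell (a,0): −0.28·log₂0.28 = 0.5142
  cell (a,1): −0.14·log₂0.14 = 0.3971
  cell (a,2): −0.16·log₂0.16 = 0.4230
  cell (b,0): −0.06·log₂0.06 = 0.2435
  cell (b,1): −0.26·log₂0.26 = 0.5053
  cell (b,2): −0.10·log₂0.10 = 0.3322
Sum = 2.415 bits.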